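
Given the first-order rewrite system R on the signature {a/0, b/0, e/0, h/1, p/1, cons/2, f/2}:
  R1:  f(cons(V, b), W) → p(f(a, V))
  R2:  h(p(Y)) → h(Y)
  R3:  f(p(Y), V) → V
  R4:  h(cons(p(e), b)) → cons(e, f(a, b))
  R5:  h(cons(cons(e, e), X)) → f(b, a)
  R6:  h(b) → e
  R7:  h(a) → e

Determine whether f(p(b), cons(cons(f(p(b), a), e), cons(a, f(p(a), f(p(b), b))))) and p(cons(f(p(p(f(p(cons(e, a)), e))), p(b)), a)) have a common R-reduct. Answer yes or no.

Reduce t₁ = f(p(b), cons(cons(f(p(b), a), e), cons(a, f(p(a), f(p(b), b))))):
1. f(p(b), cons(cons(f(p(b), a), e), cons(a, f(p(a), f(p(b), b)))))  →  cons(cons(f(p(b), a), e), cons(a, f(p(a), f(p(b), b))))   [R3 at ε]
2. cons(cons(f(p(b), a), e), cons(a, f(p(a), f(p(b), b))))  →  cons(cons(a, e), cons(a, f(p(a), f(p(b), b))))   [R3 at 1.1]
3. cons(cons(a, e), cons(a, f(p(a), f(p(b), b))))  →  cons(cons(a, e), cons(a, f(p(b), b)))   [R3 at 2.2]
4. cons(cons(a, e), cons(a, f(p(b), b)))  →  cons(cons(a, e), cons(a, b))   [R3 at 2.2]

Reduce t₂ = p(cons(f(p(p(f(p(cons(e, a)), e))), p(b)), a)):
1. p(cons(f(p(p(f(p(cons(e, a)), e))), p(b)), a))  →  p(cons(p(b), a))   [R3 at 1.1]

no — NF(t₁) = cons(cons(a, e), cons(a, b)), NF(t₂) = p(cons(p(b), a))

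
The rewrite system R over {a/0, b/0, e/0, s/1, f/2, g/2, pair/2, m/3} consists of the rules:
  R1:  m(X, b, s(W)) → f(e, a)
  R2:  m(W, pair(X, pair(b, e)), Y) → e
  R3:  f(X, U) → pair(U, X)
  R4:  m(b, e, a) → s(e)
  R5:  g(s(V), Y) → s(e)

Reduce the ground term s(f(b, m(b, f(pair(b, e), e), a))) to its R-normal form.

s(pair(e, b))

1. s(f(b, m(b, f(pair(b, e), e), a)))  →  s(pair(m(b, f(pair(b, e), e), a), b))   [R3 at 1]
2. s(pair(m(b, f(pair(b, e), e), a), b))  →  s(pair(m(b, pair(e, pair(b, e)), a), b))   [R3 at 1.1.2]
3. s(pair(m(b, pair(e, pair(b, e)), a), b))  →  s(pair(e, b))   [R2 at 1.1]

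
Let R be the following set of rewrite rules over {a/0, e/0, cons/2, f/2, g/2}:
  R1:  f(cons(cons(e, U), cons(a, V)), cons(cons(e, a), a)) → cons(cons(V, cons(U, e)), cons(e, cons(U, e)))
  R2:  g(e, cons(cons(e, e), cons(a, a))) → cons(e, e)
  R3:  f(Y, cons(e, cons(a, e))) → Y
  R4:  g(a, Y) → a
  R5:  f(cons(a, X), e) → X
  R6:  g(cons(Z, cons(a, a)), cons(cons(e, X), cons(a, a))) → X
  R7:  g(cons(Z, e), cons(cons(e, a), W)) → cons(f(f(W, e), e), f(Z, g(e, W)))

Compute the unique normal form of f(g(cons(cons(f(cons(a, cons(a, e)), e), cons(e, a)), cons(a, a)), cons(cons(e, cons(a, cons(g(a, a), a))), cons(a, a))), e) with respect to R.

1. f(g(cons(cons(f(cons(a, cons(a, e)), e), cons(e, a)), cons(a, a)), cons(cons(e, cons(a, cons(g(a, a), a))), cons(a, a))), e)  →  f(cons(a, cons(g(a, a), a)), e)   [R6 at 1]
2. f(cons(a, cons(g(a, a), a)), e)  →  cons(g(a, a), a)   [R5 at ε]
3. cons(g(a, a), a)  →  cons(a, a)   [R4 at 1]

cons(a, a)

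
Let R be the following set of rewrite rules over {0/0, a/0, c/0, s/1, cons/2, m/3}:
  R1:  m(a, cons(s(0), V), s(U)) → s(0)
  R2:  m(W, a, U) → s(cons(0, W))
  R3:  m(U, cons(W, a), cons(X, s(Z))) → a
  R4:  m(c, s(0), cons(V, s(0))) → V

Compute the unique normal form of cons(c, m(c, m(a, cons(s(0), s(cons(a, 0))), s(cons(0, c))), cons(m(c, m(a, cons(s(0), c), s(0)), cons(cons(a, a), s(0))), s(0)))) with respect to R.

cons(c, cons(a, a))

1. cons(c, m(c, m(a, cons(s(0), s(cons(a, 0))), s(cons(0, c))), cons(m(c, m(a, cons(s(0), c), s(0)), cons(cons(a, a), s(0))), s(0))))  →  cons(c, m(c, s(0), cons(m(c, m(a, cons(s(0), c), s(0)), cons(cons(a, a), s(0))), s(0))))   [R1 at 2.2]
2. cons(c, m(c, s(0), cons(m(c, m(a, cons(s(0), c), s(0)), cons(cons(a, a), s(0))), s(0))))  →  cons(c, m(c, m(a, cons(s(0), c), s(0)), cons(cons(a, a), s(0))))   [R4 at 2]
3. cons(c, m(c, m(a, cons(s(0), c), s(0)), cons(cons(a, a), s(0))))  →  cons(c, m(c, s(0), cons(cons(a, a), s(0))))   [R1 at 2.2]
4. cons(c, m(c, s(0), cons(cons(a, a), s(0))))  →  cons(c, cons(a, a))   [R4 at 2]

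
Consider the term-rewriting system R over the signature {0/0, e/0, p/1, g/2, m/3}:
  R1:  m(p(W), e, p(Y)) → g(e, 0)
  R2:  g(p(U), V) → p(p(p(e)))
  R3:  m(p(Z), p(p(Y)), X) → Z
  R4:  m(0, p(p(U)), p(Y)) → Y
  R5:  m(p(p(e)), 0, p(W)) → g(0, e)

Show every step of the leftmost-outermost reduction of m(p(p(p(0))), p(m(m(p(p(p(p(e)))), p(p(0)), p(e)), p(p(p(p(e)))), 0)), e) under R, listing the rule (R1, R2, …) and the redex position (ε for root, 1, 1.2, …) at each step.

1. m(p(p(p(0))), p(m(m(p(p(p(p(e)))), p(p(0)), p(e)), p(p(p(p(e)))), 0)), e)  →  m(p(p(p(0))), p(m(p(p(p(e))), p(p(p(p(e)))), 0)), e)   [R3 at 2.1.1]
2. m(p(p(p(0))), p(m(p(p(p(e))), p(p(p(p(e)))), 0)), e)  →  m(p(p(p(0))), p(p(p(e))), e)   [R3 at 2.1]
3. m(p(p(p(0))), p(p(p(e))), e)  →  p(p(0))   [R3 at ε]

p(p(0))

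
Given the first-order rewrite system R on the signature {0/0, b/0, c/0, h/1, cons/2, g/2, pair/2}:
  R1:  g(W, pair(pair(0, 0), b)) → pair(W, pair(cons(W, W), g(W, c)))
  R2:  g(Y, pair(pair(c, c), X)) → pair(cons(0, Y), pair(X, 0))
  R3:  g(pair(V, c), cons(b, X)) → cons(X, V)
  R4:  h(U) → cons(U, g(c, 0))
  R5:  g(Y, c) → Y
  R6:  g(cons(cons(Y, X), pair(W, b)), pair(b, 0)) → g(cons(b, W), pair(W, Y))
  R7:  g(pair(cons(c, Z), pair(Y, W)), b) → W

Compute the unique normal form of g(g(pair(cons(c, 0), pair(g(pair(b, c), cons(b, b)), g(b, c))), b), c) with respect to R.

1. g(g(pair(cons(c, 0), pair(g(pair(b, c), cons(b, b)), g(b, c))), b), c)  →  g(pair(cons(c, 0), pair(g(pair(b, c), cons(b, b)), g(b, c))), b)   [R5 at ε]
2. g(pair(cons(c, 0), pair(g(pair(b, c), cons(b, b)), g(b, c))), b)  →  g(b, c)   [R7 at ε]
3. g(b, c)  →  b   [R5 at ε]

b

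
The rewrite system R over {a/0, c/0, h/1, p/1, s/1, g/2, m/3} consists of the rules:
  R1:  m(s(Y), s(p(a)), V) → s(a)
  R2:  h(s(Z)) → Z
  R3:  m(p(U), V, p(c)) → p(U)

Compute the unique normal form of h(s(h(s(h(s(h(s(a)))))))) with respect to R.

a

1. h(s(h(s(h(s(h(s(a))))))))  →  h(s(h(s(h(s(a))))))   [R2 at ε]
2. h(s(h(s(h(s(a))))))  →  h(s(h(s(a))))   [R2 at ε]
3. h(s(h(s(a))))  →  h(s(a))   [R2 at ε]
4. h(s(a))  →  a   [R2 at ε]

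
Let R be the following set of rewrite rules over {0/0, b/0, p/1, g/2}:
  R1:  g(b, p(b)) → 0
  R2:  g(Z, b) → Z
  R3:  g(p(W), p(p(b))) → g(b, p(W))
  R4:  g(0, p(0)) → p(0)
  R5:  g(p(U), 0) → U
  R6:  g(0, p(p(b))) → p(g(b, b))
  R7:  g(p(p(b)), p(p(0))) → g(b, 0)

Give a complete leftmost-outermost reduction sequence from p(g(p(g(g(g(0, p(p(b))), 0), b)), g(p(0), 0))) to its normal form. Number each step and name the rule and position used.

1. p(g(p(g(g(g(0, p(p(b))), 0), b)), g(p(0), 0)))  →  p(g(p(g(g(0, p(p(b))), 0)), g(p(0), 0)))   [R2 at 1.1.1]
2. p(g(p(g(g(0, p(p(b))), 0)), g(p(0), 0)))  →  p(g(p(g(p(g(b, b)), 0)), g(p(0), 0)))   [R6 at 1.1.1.1]
3. p(g(p(g(p(g(b, b)), 0)), g(p(0), 0)))  →  p(g(p(g(b, b)), g(p(0), 0)))   [R5 at 1.1.1]
4. p(g(p(g(b, b)), g(p(0), 0)))  →  p(g(p(b), g(p(0), 0)))   [R2 at 1.1.1]
5. p(g(p(b), g(p(0), 0)))  →  p(g(p(b), 0))   [R5 at 1.2]
6. p(g(p(b), 0))  →  p(b)   [R5 at 1]

p(b)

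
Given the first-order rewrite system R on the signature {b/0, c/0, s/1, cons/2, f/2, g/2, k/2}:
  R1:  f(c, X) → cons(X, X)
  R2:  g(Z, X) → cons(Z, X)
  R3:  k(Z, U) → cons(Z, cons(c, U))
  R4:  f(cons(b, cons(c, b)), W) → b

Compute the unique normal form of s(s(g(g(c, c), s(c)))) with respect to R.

s(s(cons(cons(c, c), s(c))))

1. s(s(g(g(c, c), s(c))))  →  s(s(cons(g(c, c), s(c))))   [R2 at 1.1]
2. s(s(cons(g(c, c), s(c))))  →  s(s(cons(cons(c, c), s(c))))   [R2 at 1.1.1]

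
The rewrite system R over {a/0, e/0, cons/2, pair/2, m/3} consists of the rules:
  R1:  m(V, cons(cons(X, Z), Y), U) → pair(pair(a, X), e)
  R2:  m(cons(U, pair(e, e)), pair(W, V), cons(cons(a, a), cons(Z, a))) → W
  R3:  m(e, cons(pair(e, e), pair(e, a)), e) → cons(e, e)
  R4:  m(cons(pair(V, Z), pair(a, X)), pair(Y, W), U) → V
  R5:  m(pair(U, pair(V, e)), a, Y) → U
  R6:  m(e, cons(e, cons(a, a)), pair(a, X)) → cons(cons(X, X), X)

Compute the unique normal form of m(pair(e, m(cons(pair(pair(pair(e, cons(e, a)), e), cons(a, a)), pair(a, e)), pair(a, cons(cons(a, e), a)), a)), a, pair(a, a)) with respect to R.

1. m(pair(e, m(cons(pair(pair(pair(e, cons(e, a)), e), cons(a, a)), pair(a, e)), pair(a, cons(cons(a, e), a)), a)), a, pair(a, a))  →  m(pair(e, pair(pair(e, cons(e, a)), e)), a, pair(a, a))   [R4 at 1.2]
2. m(pair(e, pair(pair(e, cons(e, a)), e)), a, pair(a, a))  →  e   [R5 at ε]

e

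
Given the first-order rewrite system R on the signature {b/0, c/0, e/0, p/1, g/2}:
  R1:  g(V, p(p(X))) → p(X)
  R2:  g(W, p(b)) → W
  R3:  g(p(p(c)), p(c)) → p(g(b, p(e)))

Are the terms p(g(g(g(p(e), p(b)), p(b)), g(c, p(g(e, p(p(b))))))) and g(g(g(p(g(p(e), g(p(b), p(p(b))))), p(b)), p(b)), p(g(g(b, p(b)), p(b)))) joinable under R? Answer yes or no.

Reduce t₁ = p(g(g(g(p(e), p(b)), p(b)), g(c, p(g(e, p(p(b))))))):
1. p(g(g(g(p(e), p(b)), p(b)), g(c, p(g(e, p(p(b)))))))  →  p(g(g(p(e), p(b)), g(c, p(g(e, p(p(b)))))))   [R2 at 1.1]
2. p(g(g(p(e), p(b)), g(c, p(g(e, p(p(b)))))))  →  p(g(p(e), g(c, p(g(e, p(p(b)))))))   [R2 at 1.1]
3. p(g(p(e), g(c, p(g(e, p(p(b)))))))  →  p(g(p(e), g(c, p(p(b)))))   [R1 at 1.2.2.1]
4. p(g(p(e), g(c, p(p(b)))))  →  p(g(p(e), p(b)))   [R1 at 1.2]
5. p(g(p(e), p(b)))  →  p(p(e))   [R2 at 1]

Reduce t₂ = g(g(g(p(g(p(e), g(p(b), p(p(b))))), p(b)), p(b)), p(g(g(b, p(b)), p(b)))):
1. g(g(g(p(g(p(e), g(p(b), p(p(b))))), p(b)), p(b)), p(g(g(b, p(b)), p(b))))  →  g(g(p(g(p(e), g(p(b), p(p(b))))), p(b)), p(g(g(b, p(b)), p(b))))   [R2 at 1]
2. g(g(p(g(p(e), g(p(b), p(p(b))))), p(b)), p(g(g(b, p(b)), p(b))))  →  g(p(g(p(e), g(p(b), p(p(b))))), p(g(g(b, p(b)), p(b))))   [R2 at 1]
3. g(p(g(p(e), g(p(b), p(p(b))))), p(g(g(b, p(b)), p(b))))  →  g(p(g(p(e), p(b))), p(g(g(b, p(b)), p(b))))   [R1 at 1.1.2]
4. g(p(g(p(e), p(b))), p(g(g(b, p(b)), p(b))))  →  g(p(p(e)), p(g(g(b, p(b)), p(b))))   [R2 at 1.1]
5. g(p(p(e)), p(g(g(b, p(b)), p(b))))  →  g(p(p(e)), p(g(b, p(b))))   [R2 at 2.1]
6. g(p(p(e)), p(g(b, p(b))))  →  g(p(p(e)), p(b))   [R2 at 2.1]
7. g(p(p(e)), p(b))  →  p(p(e))   [R2 at ε]

yes — NF(t₁) = p(p(e)), NF(t₂) = p(p(e))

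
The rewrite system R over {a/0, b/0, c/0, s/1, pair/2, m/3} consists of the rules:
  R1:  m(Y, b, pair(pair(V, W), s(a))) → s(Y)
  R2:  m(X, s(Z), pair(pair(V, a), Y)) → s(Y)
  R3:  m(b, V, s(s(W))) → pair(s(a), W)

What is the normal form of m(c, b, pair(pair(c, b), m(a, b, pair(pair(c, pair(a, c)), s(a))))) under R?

s(c)

1. m(c, b, pair(pair(c, b), m(a, b, pair(pair(c, pair(a, c)), s(a)))))  →  m(c, b, pair(pair(c, b), s(a)))   [R1 at 3.2]
2. m(c, b, pair(pair(c, b), s(a)))  →  s(c)   [R1 at ε]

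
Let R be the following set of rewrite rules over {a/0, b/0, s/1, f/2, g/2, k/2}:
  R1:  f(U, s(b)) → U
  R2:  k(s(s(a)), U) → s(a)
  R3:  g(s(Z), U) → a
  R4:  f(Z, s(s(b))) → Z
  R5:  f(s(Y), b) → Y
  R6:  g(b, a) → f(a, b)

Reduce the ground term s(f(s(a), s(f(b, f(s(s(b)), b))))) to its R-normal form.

s(s(a))

1. s(f(s(a), s(f(b, f(s(s(b)), b)))))  →  s(f(s(a), s(f(b, s(b)))))   [R5 at 1.2.1.2]
2. s(f(s(a), s(f(b, s(b)))))  →  s(f(s(a), s(b)))   [R1 at 1.2.1]
3. s(f(s(a), s(b)))  →  s(s(a))   [R1 at 1]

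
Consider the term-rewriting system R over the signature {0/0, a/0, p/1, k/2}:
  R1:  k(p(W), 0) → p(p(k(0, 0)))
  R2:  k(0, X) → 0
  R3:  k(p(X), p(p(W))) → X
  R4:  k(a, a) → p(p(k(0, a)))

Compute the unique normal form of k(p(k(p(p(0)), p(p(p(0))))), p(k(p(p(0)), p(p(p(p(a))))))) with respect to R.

p(0)

1. k(p(k(p(p(0)), p(p(p(0))))), p(k(p(p(0)), p(p(p(p(a)))))))  →  k(p(p(0)), p(k(p(p(0)), p(p(p(p(a)))))))   [R3 at 1.1]
2. k(p(p(0)), p(k(p(p(0)), p(p(p(p(a)))))))  →  k(p(p(0)), p(p(0)))   [R3 at 2.1]
3. k(p(p(0)), p(p(0)))  →  p(0)   [R3 at ε]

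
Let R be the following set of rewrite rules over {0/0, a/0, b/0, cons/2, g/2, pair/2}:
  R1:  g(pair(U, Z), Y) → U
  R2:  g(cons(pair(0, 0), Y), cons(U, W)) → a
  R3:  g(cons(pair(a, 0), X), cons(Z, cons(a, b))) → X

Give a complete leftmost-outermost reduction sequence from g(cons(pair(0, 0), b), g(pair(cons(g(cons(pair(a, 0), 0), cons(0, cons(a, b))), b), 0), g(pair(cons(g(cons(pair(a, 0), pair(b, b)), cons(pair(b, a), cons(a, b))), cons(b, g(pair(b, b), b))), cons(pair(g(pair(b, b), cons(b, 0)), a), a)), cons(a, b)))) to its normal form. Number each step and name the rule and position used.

1. g(cons(pair(0, 0), b), g(pair(cons(g(cons(pair(a, 0), 0), cons(0, cons(a, b))), b), 0), g(pair(cons(g(cons(pair(a, 0), pair(b, b)), cons(pair(b, a), cons(a, b))), cons(b, g(pair(b, b), b))), cons(pair(g(pair(b, b), cons(b, 0)), a), a)), cons(a, b))))  →  g(cons(pair(0, 0), b), cons(g(cons(pair(a, 0), 0), cons(0, cons(a, b))), b))   [R1 at 2]
2. g(cons(pair(0, 0), b), cons(g(cons(pair(a, 0), 0), cons(0, cons(a, b))), b))  →  a   [R2 at ε]

a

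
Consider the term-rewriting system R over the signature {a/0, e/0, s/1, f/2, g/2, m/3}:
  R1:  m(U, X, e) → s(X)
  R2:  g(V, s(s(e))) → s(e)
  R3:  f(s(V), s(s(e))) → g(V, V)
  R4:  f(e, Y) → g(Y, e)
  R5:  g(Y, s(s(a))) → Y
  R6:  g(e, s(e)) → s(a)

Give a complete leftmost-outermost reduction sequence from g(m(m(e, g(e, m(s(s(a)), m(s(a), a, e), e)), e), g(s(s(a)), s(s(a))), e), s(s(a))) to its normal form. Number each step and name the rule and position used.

1. g(m(m(e, g(e, m(s(s(a)), m(s(a), a, e), e)), e), g(s(s(a)), s(s(a))), e), s(s(a)))  →  m(m(e, g(e, m(s(s(a)), m(s(a), a, e), e)), e), g(s(s(a)), s(s(a))), e)   [R5 at ε]
2. m(m(e, g(e, m(s(s(a)), m(s(a), a, e), e)), e), g(s(s(a)), s(s(a))), e)  →  s(g(s(s(a)), s(s(a))))   [R1 at ε]
3. s(g(s(s(a)), s(s(a))))  →  s(s(s(a)))   [R5 at 1]

s(s(s(a)))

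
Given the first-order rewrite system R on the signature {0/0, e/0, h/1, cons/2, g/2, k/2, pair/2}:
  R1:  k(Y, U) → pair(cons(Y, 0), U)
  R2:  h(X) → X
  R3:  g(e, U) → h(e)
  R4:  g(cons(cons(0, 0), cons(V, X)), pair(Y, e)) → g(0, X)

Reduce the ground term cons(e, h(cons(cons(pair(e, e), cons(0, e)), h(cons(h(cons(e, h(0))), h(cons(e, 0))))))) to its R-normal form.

cons(e, cons(cons(pair(e, e), cons(0, e)), cons(cons(e, 0), cons(e, 0))))

1. cons(e, h(cons(cons(pair(e, e), cons(0, e)), h(cons(h(cons(e, h(0))), h(cons(e, 0)))))))  →  cons(e, cons(cons(pair(e, e), cons(0, e)), h(cons(h(cons(e, h(0))), h(cons(e, 0))))))   [R2 at 2]
2. cons(e, cons(cons(pair(e, e), cons(0, e)), h(cons(h(cons(e, h(0))), h(cons(e, 0))))))  →  cons(e, cons(cons(pair(e, e), cons(0, e)), cons(h(cons(e, h(0))), h(cons(e, 0)))))   [R2 at 2.2]
3. cons(e, cons(cons(pair(e, e), cons(0, e)), cons(h(cons(e, h(0))), h(cons(e, 0)))))  →  cons(e, cons(cons(pair(e, e), cons(0, e)), cons(cons(e, h(0)), h(cons(e, 0)))))   [R2 at 2.2.1]
4. cons(e, cons(cons(pair(e, e), cons(0, e)), cons(cons(e, h(0)), h(cons(e, 0)))))  →  cons(e, cons(cons(pair(e, e), cons(0, e)), cons(cons(e, 0), h(cons(e, 0)))))   [R2 at 2.2.1.2]
5. cons(e, cons(cons(pair(e, e), cons(0, e)), cons(cons(e, 0), h(cons(e, 0)))))  →  cons(e, cons(cons(pair(e, e), cons(0, e)), cons(cons(e, 0), cons(e, 0))))   [R2 at 2.2.2]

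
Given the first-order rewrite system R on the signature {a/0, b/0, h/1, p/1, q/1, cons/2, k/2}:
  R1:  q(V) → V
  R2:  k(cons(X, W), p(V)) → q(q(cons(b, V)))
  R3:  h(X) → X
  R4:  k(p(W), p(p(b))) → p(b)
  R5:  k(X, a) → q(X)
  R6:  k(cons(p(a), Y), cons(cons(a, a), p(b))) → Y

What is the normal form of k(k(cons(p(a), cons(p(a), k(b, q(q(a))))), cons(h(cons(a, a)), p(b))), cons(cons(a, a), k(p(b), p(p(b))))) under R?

b

1. k(k(cons(p(a), cons(p(a), k(b, q(q(a))))), cons(h(cons(a, a)), p(b))), cons(cons(a, a), k(p(b), p(p(b)))))  →  k(k(cons(p(a), cons(p(a), k(b, q(a)))), cons(h(cons(a, a)), p(b))), cons(cons(a, a), k(p(b), p(p(b)))))   [R1 at 1.1.2.2.2]
2. k(k(cons(p(a), cons(p(a), k(b, q(a)))), cons(h(cons(a, a)), p(b))), cons(cons(a, a), k(p(b), p(p(b)))))  →  k(k(cons(p(a), cons(p(a), k(b, a))), cons(h(cons(a, a)), p(b))), cons(cons(a, a), k(p(b), p(p(b)))))   [R1 at 1.1.2.2.2]
3. k(k(cons(p(a), cons(p(a), k(b, a))), cons(h(cons(a, a)), p(b))), cons(cons(a, a), k(p(b), p(p(b)))))  →  k(k(cons(p(a), cons(p(a), q(b))), cons(h(cons(a, a)), p(b))), cons(cons(a, a), k(p(b), p(p(b)))))   [R5 at 1.1.2.2]
4. k(k(cons(p(a), cons(p(a), q(b))), cons(h(cons(a, a)), p(b))), cons(cons(a, a), k(p(b), p(p(b)))))  →  k(k(cons(p(a), cons(p(a), b)), cons(h(cons(a, a)), p(b))), cons(cons(a, a), k(p(b), p(p(b)))))   [R1 at 1.1.2.2]
5. k(k(cons(p(a), cons(p(a), b)), cons(h(cons(a, a)), p(b))), cons(cons(a, a), k(p(b), p(p(b)))))  →  k(k(cons(p(a), cons(p(a), b)), cons(cons(a, a), p(b))), cons(cons(a, a), k(p(b), p(p(b)))))   [R3 at 1.2.1]
6. k(k(cons(p(a), cons(p(a), b)), cons(cons(a, a), p(b))), cons(cons(a, a), k(p(b), p(p(b)))))  →  k(cons(p(a), b), cons(cons(a, a), k(p(b), p(p(b)))))   [R6 at 1]
7. k(cons(p(a), b), cons(cons(a, a), k(p(b), p(p(b)))))  →  k(cons(p(a), b), cons(cons(a, a), p(b)))   [R4 at 2.2]
8. k(cons(p(a), b), cons(cons(a, a), p(b)))  →  b   [R6 at ε]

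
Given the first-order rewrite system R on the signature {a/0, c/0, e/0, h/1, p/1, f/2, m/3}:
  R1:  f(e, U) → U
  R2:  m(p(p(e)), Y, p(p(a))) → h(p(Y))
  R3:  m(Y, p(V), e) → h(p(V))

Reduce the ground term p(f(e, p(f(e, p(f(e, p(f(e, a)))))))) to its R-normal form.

p(p(p(p(a))))

1. p(f(e, p(f(e, p(f(e, p(f(e, a))))))))  →  p(p(f(e, p(f(e, p(f(e, a)))))))   [R1 at 1]
2. p(p(f(e, p(f(e, p(f(e, a)))))))  →  p(p(p(f(e, p(f(e, a))))))   [R1 at 1.1]
3. p(p(p(f(e, p(f(e, a))))))  →  p(p(p(p(f(e, a)))))   [R1 at 1.1.1]
4. p(p(p(p(f(e, a)))))  →  p(p(p(p(a))))   [R1 at 1.1.1.1]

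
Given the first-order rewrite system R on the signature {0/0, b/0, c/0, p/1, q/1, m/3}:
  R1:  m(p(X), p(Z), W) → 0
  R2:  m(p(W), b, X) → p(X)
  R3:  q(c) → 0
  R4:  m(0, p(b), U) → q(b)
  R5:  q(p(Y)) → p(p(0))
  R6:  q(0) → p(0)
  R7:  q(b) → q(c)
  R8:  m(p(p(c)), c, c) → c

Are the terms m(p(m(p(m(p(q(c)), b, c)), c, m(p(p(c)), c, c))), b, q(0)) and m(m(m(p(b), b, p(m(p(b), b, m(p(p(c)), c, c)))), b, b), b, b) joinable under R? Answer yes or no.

no — NF(t₁) = p(p(0)), NF(t₂) = p(b)

Reduce t₁ = m(p(m(p(m(p(q(c)), b, c)), c, m(p(p(c)), c, c))), b, q(0)):
1. m(p(m(p(m(p(q(c)), b, c)), c, m(p(p(c)), c, c))), b, q(0))  →  p(q(0))   [R2 at ε]
2. p(q(0))  →  p(p(0))   [R6 at 1]

Reduce t₂ = m(m(m(p(b), b, p(m(p(b), b, m(p(p(c)), c, c)))), b, b), b, b):
1. m(m(m(p(b), b, p(m(p(b), b, m(p(p(c)), c, c)))), b, b), b, b)  →  m(m(p(p(m(p(b), b, m(p(p(c)), c, c)))), b, b), b, b)   [R2 at 1.1]
2. m(m(p(p(m(p(b), b, m(p(p(c)), c, c)))), b, b), b, b)  →  m(p(b), b, b)   [R2 at 1]
3. m(p(b), b, b)  →  p(b)   [R2 at ε]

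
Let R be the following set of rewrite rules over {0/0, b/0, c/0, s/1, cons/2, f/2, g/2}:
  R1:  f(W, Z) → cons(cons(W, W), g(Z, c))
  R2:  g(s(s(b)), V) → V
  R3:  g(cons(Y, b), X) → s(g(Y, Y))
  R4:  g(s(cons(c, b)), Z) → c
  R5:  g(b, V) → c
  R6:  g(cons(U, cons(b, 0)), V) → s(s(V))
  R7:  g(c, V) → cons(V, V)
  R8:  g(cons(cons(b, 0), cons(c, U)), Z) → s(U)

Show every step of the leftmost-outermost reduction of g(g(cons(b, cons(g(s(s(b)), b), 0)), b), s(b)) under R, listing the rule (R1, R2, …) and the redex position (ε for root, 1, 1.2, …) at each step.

1. g(g(cons(b, cons(g(s(s(b)), b), 0)), b), s(b))  →  g(g(cons(b, cons(b, 0)), b), s(b))   [R2 at 1.1.2.1]
2. g(g(cons(b, cons(b, 0)), b), s(b))  →  g(s(s(b)), s(b))   [R6 at 1]
3. g(s(s(b)), s(b))  →  s(b)   [R2 at ε]

s(b)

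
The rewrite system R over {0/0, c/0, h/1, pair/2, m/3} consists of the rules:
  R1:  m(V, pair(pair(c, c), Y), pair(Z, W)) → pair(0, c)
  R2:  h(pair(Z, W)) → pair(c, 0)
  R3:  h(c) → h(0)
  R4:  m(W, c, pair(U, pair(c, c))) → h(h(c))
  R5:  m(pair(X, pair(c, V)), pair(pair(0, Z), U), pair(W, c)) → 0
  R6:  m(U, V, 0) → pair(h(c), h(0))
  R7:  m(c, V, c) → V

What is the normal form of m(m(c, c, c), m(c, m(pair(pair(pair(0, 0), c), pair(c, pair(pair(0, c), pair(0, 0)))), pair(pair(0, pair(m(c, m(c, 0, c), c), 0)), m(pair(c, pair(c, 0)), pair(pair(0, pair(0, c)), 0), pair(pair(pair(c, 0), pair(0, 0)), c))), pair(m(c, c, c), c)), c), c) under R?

1. m(m(c, c, c), m(c, m(pair(pair(pair(0, 0), c), pair(c, pair(pair(0, c), pair(0, 0)))), pair(pair(0, pair(m(c, m(c, 0, c), c), 0)), m(pair(c, pair(c, 0)), pair(pair(0, pair(0, c)), 0), pair(pair(pair(c, 0), pair(0, 0)), c))), pair(m(c, c, c), c)), c), c)  →  m(c, m(c, m(pair(pair(pair(0, 0), c), pair(c, pair(pair(0, c), pair(0, 0)))), pair(pair(0, pair(m(c, m(c, 0, c), c), 0)), m(pair(c, pair(c, 0)), pair(pair(0, pair(0, c)), 0), pair(pair(pair(c, 0), pair(0, 0)), c))), pair(m(c, c, c), c)), c), c)   [R7 at 1]
2. m(c, m(c, m(pair(pair(pair(0, 0), c), pair(c, pair(pair(0, c), pair(0, 0)))), pair(pair(0, pair(m(c, m(c, 0, c), c), 0)), m(pair(c, pair(c, 0)), pair(pair(0, pair(0, c)), 0), pair(pair(pair(c, 0), pair(0, 0)), c))), pair(m(c, c, c), c)), c), c)  →  m(c, m(pair(pair(pair(0, 0), c), pair(c, pair(pair(0, c), pair(0, 0)))), pair(pair(0, pair(m(c, m(c, 0, c), c), 0)), m(pair(c, pair(c, 0)), pair(pair(0, pair(0, c)), 0), pair(pair(pair(c, 0), pair(0, 0)), c))), pair(m(c, c, c), c)), c)   [R7 at ε]
3. m(c, m(pair(pair(pair(0, 0), c), pair(c, pair(pair(0, c), pair(0, 0)))), pair(pair(0, pair(m(c, m(c, 0, c), c), 0)), m(pair(c, pair(c, 0)), pair(pair(0, pair(0, c)), 0), pair(pair(pair(c, 0), pair(0, 0)), c))), pair(m(c, c, c), c)), c)  →  m(pair(pair(pair(0, 0), c), pair(c, pair(pair(0, c), pair(0, 0)))), pair(pair(0, pair(m(c, m(c, 0, c), c), 0)), m(pair(c, pair(c, 0)), pair(pair(0, pair(0, c)), 0), pair(pair(pair(c, 0), pair(0, 0)), c))), pair(m(c, c, c), c))   [R7 at ε]
4. m(pair(pair(pair(0, 0), c), pair(c, pair(pair(0, c), pair(0, 0)))), pair(pair(0, pair(m(c, m(c, 0, c), c), 0)), m(pair(c, pair(c, 0)), pair(pair(0, pair(0, c)), 0), pair(pair(pair(c, 0), pair(0, 0)), c))), pair(m(c, c, c), c))  →  0   [R5 at ε]

0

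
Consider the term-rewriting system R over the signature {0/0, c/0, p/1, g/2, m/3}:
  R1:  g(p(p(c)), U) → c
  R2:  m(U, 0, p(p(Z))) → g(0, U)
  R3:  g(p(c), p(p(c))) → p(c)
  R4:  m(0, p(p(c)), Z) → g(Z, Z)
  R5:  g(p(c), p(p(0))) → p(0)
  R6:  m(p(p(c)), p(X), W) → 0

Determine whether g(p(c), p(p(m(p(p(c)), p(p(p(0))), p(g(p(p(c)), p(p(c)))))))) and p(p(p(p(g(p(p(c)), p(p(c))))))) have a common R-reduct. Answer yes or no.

no — NF(t₁) = p(0), NF(t₂) = p(p(p(p(c))))

Reduce t₁ = g(p(c), p(p(m(p(p(c)), p(p(p(0))), p(g(p(p(c)), p(p(c)))))))):
1. g(p(c), p(p(m(p(p(c)), p(p(p(0))), p(g(p(p(c)), p(p(c))))))))  →  g(p(c), p(p(0)))   [R6 at 2.1.1]
2. g(p(c), p(p(0)))  →  p(0)   [R5 at ε]

Reduce t₂ = p(p(p(p(g(p(p(c)), p(p(c))))))):
1. p(p(p(p(g(p(p(c)), p(p(c)))))))  →  p(p(p(p(c))))   [R1 at 1.1.1.1]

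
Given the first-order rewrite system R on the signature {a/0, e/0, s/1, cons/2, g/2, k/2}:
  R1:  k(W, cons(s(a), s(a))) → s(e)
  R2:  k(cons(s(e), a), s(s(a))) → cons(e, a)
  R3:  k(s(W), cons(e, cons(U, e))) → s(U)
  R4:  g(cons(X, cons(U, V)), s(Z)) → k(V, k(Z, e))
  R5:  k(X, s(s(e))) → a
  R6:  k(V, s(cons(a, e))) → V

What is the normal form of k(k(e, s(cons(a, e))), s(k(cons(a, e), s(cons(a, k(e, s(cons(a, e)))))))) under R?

1. k(k(e, s(cons(a, e))), s(k(cons(a, e), s(cons(a, k(e, s(cons(a, e))))))))  →  k(e, s(k(cons(a, e), s(cons(a, k(e, s(cons(a, e))))))))   [R6 at 1]
2. k(e, s(k(cons(a, e), s(cons(a, k(e, s(cons(a, e))))))))  →  k(e, s(k(cons(a, e), s(cons(a, e)))))   [R6 at 2.1.2.1.2]
3. k(e, s(k(cons(a, e), s(cons(a, e)))))  →  k(e, s(cons(a, e)))   [R6 at 2.1]
4. k(e, s(cons(a, e)))  →  e   [R6 at ε]

e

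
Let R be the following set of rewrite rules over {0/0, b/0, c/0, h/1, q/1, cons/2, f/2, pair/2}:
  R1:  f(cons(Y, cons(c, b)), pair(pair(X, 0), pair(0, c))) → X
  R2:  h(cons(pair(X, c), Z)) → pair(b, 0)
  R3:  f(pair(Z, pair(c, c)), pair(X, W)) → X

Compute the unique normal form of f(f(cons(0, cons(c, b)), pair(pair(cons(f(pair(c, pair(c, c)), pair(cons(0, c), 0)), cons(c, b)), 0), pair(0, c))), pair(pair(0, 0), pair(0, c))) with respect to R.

1. f(f(cons(0, cons(c, b)), pair(pair(cons(f(pair(c, pair(c, c)), pair(cons(0, c), 0)), cons(c, b)), 0), pair(0, c))), pair(pair(0, 0), pair(0, c)))  →  f(cons(f(pair(c, pair(c, c)), pair(cons(0, c), 0)), cons(c, b)), pair(pair(0, 0), pair(0, c)))   [R1 at 1]
2. f(cons(f(pair(c, pair(c, c)), pair(cons(0, c), 0)), cons(c, b)), pair(pair(0, 0), pair(0, c)))  →  0   [R1 at ε]

0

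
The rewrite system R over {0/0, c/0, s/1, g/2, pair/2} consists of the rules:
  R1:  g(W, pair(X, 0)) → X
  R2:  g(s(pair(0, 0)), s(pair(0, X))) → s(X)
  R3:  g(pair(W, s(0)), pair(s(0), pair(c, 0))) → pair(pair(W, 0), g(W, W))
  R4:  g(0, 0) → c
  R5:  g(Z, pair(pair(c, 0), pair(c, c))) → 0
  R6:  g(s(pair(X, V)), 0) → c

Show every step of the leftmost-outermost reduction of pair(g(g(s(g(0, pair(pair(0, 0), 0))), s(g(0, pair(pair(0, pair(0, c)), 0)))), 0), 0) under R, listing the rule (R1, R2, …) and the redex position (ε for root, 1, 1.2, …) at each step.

pair(c, 0)

1. pair(g(g(s(g(0, pair(pair(0, 0), 0))), s(g(0, pair(pair(0, pair(0, c)), 0)))), 0), 0)  →  pair(g(g(s(pair(0, 0)), s(g(0, pair(pair(0, pair(0, c)), 0)))), 0), 0)   [R1 at 1.1.1.1]
2. pair(g(g(s(pair(0, 0)), s(g(0, pair(pair(0, pair(0, c)), 0)))), 0), 0)  →  pair(g(g(s(pair(0, 0)), s(pair(0, pair(0, c)))), 0), 0)   [R1 at 1.1.2.1]
3. pair(g(g(s(pair(0, 0)), s(pair(0, pair(0, c)))), 0), 0)  →  pair(g(s(pair(0, c)), 0), 0)   [R2 at 1.1]
4. pair(g(s(pair(0, c)), 0), 0)  →  pair(c, 0)   [R6 at 1]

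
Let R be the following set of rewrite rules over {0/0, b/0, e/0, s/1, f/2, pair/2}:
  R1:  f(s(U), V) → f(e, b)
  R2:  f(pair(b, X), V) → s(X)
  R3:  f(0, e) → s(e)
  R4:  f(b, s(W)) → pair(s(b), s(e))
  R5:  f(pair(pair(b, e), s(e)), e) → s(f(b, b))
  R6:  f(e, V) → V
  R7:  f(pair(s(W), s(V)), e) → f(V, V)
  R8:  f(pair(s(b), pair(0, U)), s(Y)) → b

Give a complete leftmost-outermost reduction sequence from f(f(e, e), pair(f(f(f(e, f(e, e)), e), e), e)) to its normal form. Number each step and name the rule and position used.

pair(e, e)

1. f(f(e, e), pair(f(f(f(e, f(e, e)), e), e), e))  →  f(e, pair(f(f(f(e, f(e, e)), e), e), e))   [R6 at 1]
2. f(e, pair(f(f(f(e, f(e, e)), e), e), e))  →  pair(f(f(f(e, f(e, e)), e), e), e)   [R6 at ε]
3. pair(f(f(f(e, f(e, e)), e), e), e)  →  pair(f(f(f(e, e), e), e), e)   [R6 at 1.1.1]
4. pair(f(f(f(e, e), e), e), e)  →  pair(f(f(e, e), e), e)   [R6 at 1.1.1]
5. pair(f(f(e, e), e), e)  →  pair(f(e, e), e)   [R6 at 1.1]
6. pair(f(e, e), e)  →  pair(e, e)   [R6 at 1]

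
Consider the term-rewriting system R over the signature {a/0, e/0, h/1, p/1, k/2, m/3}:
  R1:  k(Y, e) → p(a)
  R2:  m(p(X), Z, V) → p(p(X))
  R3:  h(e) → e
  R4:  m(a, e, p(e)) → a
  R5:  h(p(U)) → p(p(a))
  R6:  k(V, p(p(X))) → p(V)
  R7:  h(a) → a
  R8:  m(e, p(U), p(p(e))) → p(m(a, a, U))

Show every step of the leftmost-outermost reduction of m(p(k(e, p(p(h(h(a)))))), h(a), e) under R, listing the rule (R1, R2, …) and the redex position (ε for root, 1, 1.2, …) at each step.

1. m(p(k(e, p(p(h(h(a)))))), h(a), e)  →  p(p(k(e, p(p(h(h(a)))))))   [R2 at ε]
2. p(p(k(e, p(p(h(h(a)))))))  →  p(p(p(e)))   [R6 at 1.1]

p(p(p(e)))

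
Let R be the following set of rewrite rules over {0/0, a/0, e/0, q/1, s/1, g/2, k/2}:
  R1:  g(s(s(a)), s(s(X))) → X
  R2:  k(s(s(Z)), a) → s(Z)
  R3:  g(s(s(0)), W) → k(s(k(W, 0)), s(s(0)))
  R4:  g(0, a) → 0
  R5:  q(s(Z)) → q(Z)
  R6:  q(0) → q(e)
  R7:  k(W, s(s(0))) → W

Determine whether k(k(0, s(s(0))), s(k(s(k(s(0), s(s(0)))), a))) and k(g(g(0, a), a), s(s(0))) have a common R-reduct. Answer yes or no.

Reduce t₁ = k(k(0, s(s(0))), s(k(s(k(s(0), s(s(0)))), a))):
1. k(k(0, s(s(0))), s(k(s(k(s(0), s(s(0)))), a)))  →  k(0, s(k(s(k(s(0), s(s(0)))), a)))   [R7 at 1]
2. k(0, s(k(s(k(s(0), s(s(0)))), a)))  →  k(0, s(k(s(s(0)), a)))   [R7 at 2.1.1.1]
3. k(0, s(k(s(s(0)), a)))  →  k(0, s(s(0)))   [R2 at 2.1]
4. k(0, s(s(0)))  →  0   [R7 at ε]

Reduce t₂ = k(g(g(0, a), a), s(s(0))):
1. k(g(g(0, a), a), s(s(0)))  →  g(g(0, a), a)   [R7 at ε]
2. g(g(0, a), a)  →  g(0, a)   [R4 at 1]
3. g(0, a)  →  0   [R4 at ε]

yes — NF(t₁) = 0, NF(t₂) = 0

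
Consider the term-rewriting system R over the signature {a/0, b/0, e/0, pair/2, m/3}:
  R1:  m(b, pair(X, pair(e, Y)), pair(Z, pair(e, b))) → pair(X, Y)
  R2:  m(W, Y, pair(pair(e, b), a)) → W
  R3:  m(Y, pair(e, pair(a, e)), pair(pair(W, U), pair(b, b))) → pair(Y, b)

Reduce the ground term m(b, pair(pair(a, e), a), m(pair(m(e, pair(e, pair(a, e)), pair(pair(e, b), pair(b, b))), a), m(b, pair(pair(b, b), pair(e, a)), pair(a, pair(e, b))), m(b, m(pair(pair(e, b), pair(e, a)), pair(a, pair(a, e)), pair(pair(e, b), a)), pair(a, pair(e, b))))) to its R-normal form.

b

1. m(b, pair(pair(a, e), a), m(pair(m(e, pair(e, pair(a, e)), pair(pair(e, b), pair(b, b))), a), m(b, pair(pair(b, b), pair(e, a)), pair(a, pair(e, b))), m(b, m(pair(pair(e, b), pair(e, a)), pair(a, pair(a, e)), pair(pair(e, b), a)), pair(a, pair(e, b)))))  →  m(b, pair(pair(a, e), a), m(pair(pair(e, b), a), m(b, pair(pair(b, b), pair(e, a)), pair(a, pair(e, b))), m(b, m(pair(pair(e, b), pair(e, a)), pair(a, pair(a, e)), pair(pair(e, b), a)), pair(a, pair(e, b)))))   [R3 at 3.1.1]
2. m(b, pair(pair(a, e), a), m(pair(pair(e, b), a), m(b, pair(pair(b, b), pair(e, a)), pair(a, pair(e, b))), m(b, m(pair(pair(e, b), pair(e, a)), pair(a, pair(a, e)), pair(pair(e, b), a)), pair(a, pair(e, b)))))  →  m(b, pair(pair(a, e), a), m(pair(pair(e, b), a), pair(pair(b, b), a), m(b, m(pair(pair(e, b), pair(e, a)), pair(a, pair(a, e)), pair(pair(e, b), a)), pair(a, pair(e, b)))))   [R1 at 3.2]
3. m(b, pair(pair(a, e), a), m(pair(pair(e, b), a), pair(pair(b, b), a), m(b, m(pair(pair(e, b), pair(e, a)), pair(a, pair(a, e)), pair(pair(e, b), a)), pair(a, pair(e, b)))))  →  m(b, pair(pair(a, e), a), m(pair(pair(e, b), a), pair(pair(b, b), a), m(b, pair(pair(e, b), pair(e, a)), pair(a, pair(e, b)))))   [R2 at 3.3.2]
4. m(b, pair(pair(a, e), a), m(pair(pair(e, b), a), pair(pair(b, b), a), m(b, pair(pair(e, b), pair(e, a)), pair(a, pair(e, b)))))  →  m(b, pair(pair(a, e), a), m(pair(pair(e, b), a), pair(pair(b, b), a), pair(pair(e, b), a)))   [R1 at 3.3]
5. m(b, pair(pair(a, e), a), m(pair(pair(e, b), a), pair(pair(b, b), a), pair(pair(e, b), a)))  →  m(b, pair(pair(a, e), a), pair(pair(e, b), a))   [R2 at 3]
6. m(b, pair(pair(a, e), a), pair(pair(e, b), a))  →  b   [R2 at ε]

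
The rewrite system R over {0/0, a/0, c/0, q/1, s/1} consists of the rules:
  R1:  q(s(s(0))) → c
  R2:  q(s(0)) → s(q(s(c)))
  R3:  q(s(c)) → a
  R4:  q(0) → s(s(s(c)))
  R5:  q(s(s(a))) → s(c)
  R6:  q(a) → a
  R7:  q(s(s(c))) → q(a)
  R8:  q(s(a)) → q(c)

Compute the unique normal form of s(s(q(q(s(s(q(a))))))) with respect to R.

1. s(s(q(q(s(s(q(a)))))))  →  s(s(q(q(s(s(a))))))   [R6 at 1.1.1.1.1.1]
2. s(s(q(q(s(s(a))))))  →  s(s(q(s(c))))   [R5 at 1.1.1]
3. s(s(q(s(c))))  →  s(s(a))   [R3 at 1.1]

s(s(a))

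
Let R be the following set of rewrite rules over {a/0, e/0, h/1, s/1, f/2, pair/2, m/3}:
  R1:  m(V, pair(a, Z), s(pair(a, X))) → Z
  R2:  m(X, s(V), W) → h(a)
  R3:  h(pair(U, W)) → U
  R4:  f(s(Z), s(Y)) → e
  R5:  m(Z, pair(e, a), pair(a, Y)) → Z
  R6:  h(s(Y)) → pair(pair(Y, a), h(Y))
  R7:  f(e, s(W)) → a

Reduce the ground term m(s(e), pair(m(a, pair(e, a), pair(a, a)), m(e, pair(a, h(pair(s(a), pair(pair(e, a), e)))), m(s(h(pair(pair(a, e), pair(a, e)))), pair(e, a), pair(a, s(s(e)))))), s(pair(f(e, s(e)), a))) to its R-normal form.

s(a)

1. m(s(e), pair(m(a, pair(e, a), pair(a, a)), m(e, pair(a, h(pair(s(a), pair(pair(e, a), e)))), m(s(h(pair(pair(a, e), pair(a, e)))), pair(e, a), pair(a, s(s(e)))))), s(pair(f(e, s(e)), a)))  →  m(s(e), pair(a, m(e, pair(a, h(pair(s(a), pair(pair(e, a), e)))), m(s(h(pair(pair(a, e), pair(a, e)))), pair(e, a), pair(a, s(s(e)))))), s(pair(f(e, s(e)), a)))   [R5 at 2.1]
2. m(s(e), pair(a, m(e, pair(a, h(pair(s(a), pair(pair(e, a), e)))), m(s(h(pair(pair(a, e), pair(a, e)))), pair(e, a), pair(a, s(s(e)))))), s(pair(f(e, s(e)), a)))  →  m(s(e), pair(a, m(e, pair(a, s(a)), m(s(h(pair(pair(a, e), pair(a, e)))), pair(e, a), pair(a, s(s(e)))))), s(pair(f(e, s(e)), a)))   [R3 at 2.2.2.2]
3. m(s(e), pair(a, m(e, pair(a, s(a)), m(s(h(pair(pair(a, e), pair(a, e)))), pair(e, a), pair(a, s(s(e)))))), s(pair(f(e, s(e)), a)))  →  m(s(e), pair(a, m(e, pair(a, s(a)), s(h(pair(pair(a, e), pair(a, e)))))), s(pair(f(e, s(e)), a)))   [R5 at 2.2.3]
4. m(s(e), pair(a, m(e, pair(a, s(a)), s(h(pair(pair(a, e), pair(a, e)))))), s(pair(f(e, s(e)), a)))  →  m(s(e), pair(a, m(e, pair(a, s(a)), s(pair(a, e)))), s(pair(f(e, s(e)), a)))   [R3 at 2.2.3.1]
5. m(s(e), pair(a, m(e, pair(a, s(a)), s(pair(a, e)))), s(pair(f(e, s(e)), a)))  →  m(s(e), pair(a, s(a)), s(pair(f(e, s(e)), a)))   [R1 at 2.2]
6. m(s(e), pair(a, s(a)), s(pair(f(e, s(e)), a)))  →  m(s(e), pair(a, s(a)), s(pair(a, a)))   [R7 at 3.1.1]
7. m(s(e), pair(a, s(a)), s(pair(a, a)))  →  s(a)   [R1 at ε]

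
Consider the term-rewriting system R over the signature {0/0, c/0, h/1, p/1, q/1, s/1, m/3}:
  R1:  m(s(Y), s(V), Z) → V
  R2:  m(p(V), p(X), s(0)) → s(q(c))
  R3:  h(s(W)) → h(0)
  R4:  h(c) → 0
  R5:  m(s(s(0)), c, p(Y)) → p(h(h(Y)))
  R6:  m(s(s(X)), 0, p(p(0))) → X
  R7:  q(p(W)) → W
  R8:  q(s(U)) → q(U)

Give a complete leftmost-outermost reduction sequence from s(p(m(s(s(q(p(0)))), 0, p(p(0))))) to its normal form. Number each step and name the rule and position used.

s(p(0))

1. s(p(m(s(s(q(p(0)))), 0, p(p(0)))))  →  s(p(q(p(0))))   [R6 at 1.1]
2. s(p(q(p(0))))  →  s(p(0))   [R7 at 1.1]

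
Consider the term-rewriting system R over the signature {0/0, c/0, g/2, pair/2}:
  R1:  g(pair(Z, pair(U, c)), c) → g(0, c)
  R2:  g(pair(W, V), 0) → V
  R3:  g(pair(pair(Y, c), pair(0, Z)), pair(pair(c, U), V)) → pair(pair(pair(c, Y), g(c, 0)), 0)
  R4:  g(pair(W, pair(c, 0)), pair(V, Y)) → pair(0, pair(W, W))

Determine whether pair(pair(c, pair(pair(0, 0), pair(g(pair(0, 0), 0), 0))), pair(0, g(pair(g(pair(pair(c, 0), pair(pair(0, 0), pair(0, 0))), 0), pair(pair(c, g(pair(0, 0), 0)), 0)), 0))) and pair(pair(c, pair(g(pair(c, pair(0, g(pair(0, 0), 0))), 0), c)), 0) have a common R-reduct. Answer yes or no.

Reduce t₁ = pair(pair(c, pair(pair(0, 0), pair(g(pair(0, 0), 0), 0))), pair(0, g(pair(g(pair(pair(c, 0), pair(pair(0, 0), pair(0, 0))), 0), pair(pair(c, g(pair(0, 0), 0)), 0)), 0))):
1. pair(pair(c, pair(pair(0, 0), pair(g(pair(0, 0), 0), 0))), pair(0, g(pair(g(pair(pair(c, 0), pair(pair(0, 0), pair(0, 0))), 0), pair(pair(c, g(pair(0, 0), 0)), 0)), 0)))  →  pair(pair(c, pair(pair(0, 0), pair(0, 0))), pair(0, g(pair(g(pair(pair(c, 0), pair(pair(0, 0), pair(0, 0))), 0), pair(pair(c, g(pair(0, 0), 0)), 0)), 0)))   [R2 at 1.2.2.1]
2. pair(pair(c, pair(pair(0, 0), pair(0, 0))), pair(0, g(pair(g(pair(pair(c, 0), pair(pair(0, 0), pair(0, 0))), 0), pair(pair(c, g(pair(0, 0), 0)), 0)), 0)))  →  pair(pair(c, pair(pair(0, 0), pair(0, 0))), pair(0, pair(pair(c, g(pair(0, 0), 0)), 0)))   [R2 at 2.2]
3. pair(pair(c, pair(pair(0, 0), pair(0, 0))), pair(0, pair(pair(c, g(pair(0, 0), 0)), 0)))  →  pair(pair(c, pair(pair(0, 0), pair(0, 0))), pair(0, pair(pair(c, 0), 0)))   [R2 at 2.2.1.2]

Reduce t₂ = pair(pair(c, pair(g(pair(c, pair(0, g(pair(0, 0), 0))), 0), c)), 0):
1. pair(pair(c, pair(g(pair(c, pair(0, g(pair(0, 0), 0))), 0), c)), 0)  →  pair(pair(c, pair(pair(0, g(pair(0, 0), 0)), c)), 0)   [R2 at 1.2.1]
2. pair(pair(c, pair(pair(0, g(pair(0, 0), 0)), c)), 0)  →  pair(pair(c, pair(pair(0, 0), c)), 0)   [R2 at 1.2.1.2]

no — NF(t₁) = pair(pair(c, pair(pair(0, 0), pair(0, 0))), pair(0, pair(pair(c, 0), 0))), NF(t₂) = pair(pair(c, pair(pair(0, 0), c)), 0)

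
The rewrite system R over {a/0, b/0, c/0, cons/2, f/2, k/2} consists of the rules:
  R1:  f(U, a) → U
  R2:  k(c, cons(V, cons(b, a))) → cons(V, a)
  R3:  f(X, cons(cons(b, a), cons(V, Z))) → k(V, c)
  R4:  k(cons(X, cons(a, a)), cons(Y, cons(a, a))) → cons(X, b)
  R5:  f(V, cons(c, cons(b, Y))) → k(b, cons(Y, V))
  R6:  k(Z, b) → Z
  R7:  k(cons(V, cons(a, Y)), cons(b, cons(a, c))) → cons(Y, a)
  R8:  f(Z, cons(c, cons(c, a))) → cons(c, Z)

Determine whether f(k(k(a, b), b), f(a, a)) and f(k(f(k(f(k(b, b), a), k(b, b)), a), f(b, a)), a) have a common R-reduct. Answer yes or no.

no — NF(t₁) = a, NF(t₂) = b

Reduce t₁ = f(k(k(a, b), b), f(a, a)):
1. f(k(k(a, b), b), f(a, a))  →  f(k(a, b), f(a, a))   [R6 at 1]
2. f(k(a, b), f(a, a))  →  f(a, f(a, a))   [R6 at 1]
3. f(a, f(a, a))  →  f(a, a)   [R1 at 2]
4. f(a, a)  →  a   [R1 at ε]

Reduce t₂ = f(k(f(k(f(k(b, b), a), k(b, b)), a), f(b, a)), a):
1. f(k(f(k(f(k(b, b), a), k(b, b)), a), f(b, a)), a)  →  k(f(k(f(k(b, b), a), k(b, b)), a), f(b, a))   [R1 at ε]
2. k(f(k(f(k(b, b), a), k(b, b)), a), f(b, a))  →  k(k(f(k(b, b), a), k(b, b)), f(b, a))   [R1 at 1]
3. k(k(f(k(b, b), a), k(b, b)), f(b, a))  →  k(k(k(b, b), k(b, b)), f(b, a))   [R1 at 1.1]
4. k(k(k(b, b), k(b, b)), f(b, a))  →  k(k(b, k(b, b)), f(b, a))   [R6 at 1.1]
5. k(k(b, k(b, b)), f(b, a))  →  k(k(b, b), f(b, a))   [R6 at 1.2]
6. k(k(b, b), f(b, a))  →  k(b, f(b, a))   [R6 at 1]
7. k(b, f(b, a))  →  k(b, b)   [R1 at 2]
8. k(b, b)  →  b   [R6 at ε]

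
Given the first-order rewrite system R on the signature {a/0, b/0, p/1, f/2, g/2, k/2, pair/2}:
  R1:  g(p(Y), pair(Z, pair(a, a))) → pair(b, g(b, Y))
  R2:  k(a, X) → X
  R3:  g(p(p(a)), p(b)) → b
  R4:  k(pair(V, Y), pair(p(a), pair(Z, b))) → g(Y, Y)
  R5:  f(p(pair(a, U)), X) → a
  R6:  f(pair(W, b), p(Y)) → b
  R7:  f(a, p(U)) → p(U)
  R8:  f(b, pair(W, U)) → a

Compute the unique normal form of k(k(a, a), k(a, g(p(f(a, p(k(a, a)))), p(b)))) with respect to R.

1. k(k(a, a), k(a, g(p(f(a, p(k(a, a)))), p(b))))  →  k(a, k(a, g(p(f(a, p(k(a, a)))), p(b))))   [R2 at 1]
2. k(a, k(a, g(p(f(a, p(k(a, a)))), p(b))))  →  k(a, g(p(f(a, p(k(a, a)))), p(b)))   [R2 at ε]
3. k(a, g(p(f(a, p(k(a, a)))), p(b)))  →  g(p(f(a, p(k(a, a)))), p(b))   [R2 at ε]
4. g(p(f(a, p(k(a, a)))), p(b))  →  g(p(p(k(a, a))), p(b))   [R7 at 1.1]
5. g(p(p(k(a, a))), p(b))  →  g(p(p(a)), p(b))   [R2 at 1.1.1]
6. g(p(p(a)), p(b))  →  b   [R3 at ε]

b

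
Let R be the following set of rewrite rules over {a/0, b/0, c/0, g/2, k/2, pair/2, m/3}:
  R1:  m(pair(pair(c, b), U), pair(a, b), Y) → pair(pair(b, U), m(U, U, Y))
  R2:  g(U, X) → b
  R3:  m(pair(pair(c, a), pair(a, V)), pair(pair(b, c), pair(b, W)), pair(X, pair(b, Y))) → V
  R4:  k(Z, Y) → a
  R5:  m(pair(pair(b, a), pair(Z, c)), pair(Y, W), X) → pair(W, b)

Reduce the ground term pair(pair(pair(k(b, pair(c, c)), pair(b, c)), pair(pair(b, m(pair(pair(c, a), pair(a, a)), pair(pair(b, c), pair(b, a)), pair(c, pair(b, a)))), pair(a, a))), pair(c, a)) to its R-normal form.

pair(pair(pair(a, pair(b, c)), pair(pair(b, a), pair(a, a))), pair(c, a))

1. pair(pair(pair(k(b, pair(c, c)), pair(b, c)), pair(pair(b, m(pair(pair(c, a), pair(a, a)), pair(pair(b, c), pair(b, a)), pair(c, pair(b, a)))), pair(a, a))), pair(c, a))  →  pair(pair(pair(a, pair(b, c)), pair(pair(b, m(pair(pair(c, a), pair(a, a)), pair(pair(b, c), pair(b, a)), pair(c, pair(b, a)))), pair(a, a))), pair(c, a))   [R4 at 1.1.1]
2. pair(pair(pair(a, pair(b, c)), pair(pair(b, m(pair(pair(c, a), pair(a, a)), pair(pair(b, c), pair(b, a)), pair(c, pair(b, a)))), pair(a, a))), pair(c, a))  →  pair(pair(pair(a, pair(b, c)), pair(pair(b, a), pair(a, a))), pair(c, a))   [R3 at 1.2.1.2]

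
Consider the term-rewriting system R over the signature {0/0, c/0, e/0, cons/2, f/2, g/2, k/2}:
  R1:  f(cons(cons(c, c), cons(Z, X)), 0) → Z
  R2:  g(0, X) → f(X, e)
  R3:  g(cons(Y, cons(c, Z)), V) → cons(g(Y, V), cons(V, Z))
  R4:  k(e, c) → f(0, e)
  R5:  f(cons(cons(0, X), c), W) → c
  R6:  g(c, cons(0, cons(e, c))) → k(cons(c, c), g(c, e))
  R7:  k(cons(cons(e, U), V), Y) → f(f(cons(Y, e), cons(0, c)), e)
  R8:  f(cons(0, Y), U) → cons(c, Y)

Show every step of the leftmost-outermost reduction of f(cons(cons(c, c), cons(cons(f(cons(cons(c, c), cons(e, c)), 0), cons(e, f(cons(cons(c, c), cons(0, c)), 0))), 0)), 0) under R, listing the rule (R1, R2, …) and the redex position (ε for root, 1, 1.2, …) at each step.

cons(e, cons(e, 0))

1. f(cons(cons(c, c), cons(cons(f(cons(cons(c, c), cons(e, c)), 0), cons(e, f(cons(cons(c, c), cons(0, c)), 0))), 0)), 0)  →  cons(f(cons(cons(c, c), cons(e, c)), 0), cons(e, f(cons(cons(c, c), cons(0, c)), 0)))   [R1 at ε]
2. cons(f(cons(cons(c, c), cons(e, c)), 0), cons(e, f(cons(cons(c, c), cons(0, c)), 0)))  →  cons(e, cons(e, f(cons(cons(c, c), cons(0, c)), 0)))   [R1 at 1]
3. cons(e, cons(e, f(cons(cons(c, c), cons(0, c)), 0)))  →  cons(e, cons(e, 0))   [R1 at 2.2]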